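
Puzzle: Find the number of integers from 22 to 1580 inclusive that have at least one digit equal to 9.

372

The integers in [22, 1580] that have at least one digit equal to 9: 29, 39, 49, 59, 69, 79, …, 1569, 1579.
372 qualify.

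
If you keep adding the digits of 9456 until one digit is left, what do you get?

6

9+4+5+6 = 24
2+4 = 6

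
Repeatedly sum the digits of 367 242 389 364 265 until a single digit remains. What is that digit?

7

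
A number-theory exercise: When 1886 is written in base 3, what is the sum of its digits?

10

1886 in base 3 is 2120212.
Digit sum: 2+1+2+0+2+1+2 = 10.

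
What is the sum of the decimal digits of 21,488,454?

2+1+4+8+8+4+5+4 = 36

36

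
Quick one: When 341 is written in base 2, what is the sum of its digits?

341 in base 2 is 101010101.
Digit sum: 1+0+1+0+1+0+1+0+1 = 5.

5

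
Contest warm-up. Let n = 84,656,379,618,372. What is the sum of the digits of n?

75

8+4+6+5+6+3+7+9+6+1+8+3+7+2 = 75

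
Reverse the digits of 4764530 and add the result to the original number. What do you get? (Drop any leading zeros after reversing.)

5119204

Reverse of 4764530 is 354674.
4764530 + 354674 = 5119204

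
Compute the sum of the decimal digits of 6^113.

6^113 = 8532794636488733058832740489676687102871474765106158220600648717419444560622670122582016
Sum of its 88 digits: 387.

387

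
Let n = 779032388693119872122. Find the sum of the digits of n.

98

7+7+9+0+3+2+3+8+8+6+9+3+1+1+9+8+7+2+1+2+2 = 98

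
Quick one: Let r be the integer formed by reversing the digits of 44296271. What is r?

Reversing 44296271 gives 17269244.

17269244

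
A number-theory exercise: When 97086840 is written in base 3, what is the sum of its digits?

18

97086840 in base 3 is 20202200112002220.
Digit sum: 2+0+2+0+2+2+0+0+1+1+2+0+0+2+2+2+0 = 18.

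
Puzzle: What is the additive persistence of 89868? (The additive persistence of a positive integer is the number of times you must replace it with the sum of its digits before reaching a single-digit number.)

3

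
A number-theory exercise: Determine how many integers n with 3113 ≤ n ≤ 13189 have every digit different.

The integers in [3113, 13189] that have every digit different: 3120, 3124, 3125, 3126, 3127, 3128, …, 13097, 13098.
4179 qualify.

4179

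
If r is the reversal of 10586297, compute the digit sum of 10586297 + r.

58

Reversal of 10586297 is 79268501; 10586297 + 79268501 = 89854798.
Digit sum of 89854798: 8+9+8+5+4+7+9+8 = 58.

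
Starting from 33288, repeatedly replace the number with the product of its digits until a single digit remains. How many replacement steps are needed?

3

33288 → 1152 → 10 → 0 (3 steps)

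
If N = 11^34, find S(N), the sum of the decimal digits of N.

178

11^34 = 255476698618765889551019445759400441
Sum of its 36 digits: 178.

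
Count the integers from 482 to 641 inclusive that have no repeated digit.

The integers in [482, 641] that have no repeated digit: 482, 483, 485, 486, 487, 489, …, 640, 641.
120 qualify.

120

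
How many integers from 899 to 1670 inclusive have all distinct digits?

388

The integers in [899, 1670] that have all distinct digits: 901, 902, 903, 904, 905, 906, …, 1659, 1670.
388 qualify.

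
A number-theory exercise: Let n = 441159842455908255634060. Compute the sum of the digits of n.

4+4+1+1+5+9+8+4+2+4+5+5+9+0+8+2+5+5+6+3+4+0+6+0 = 100

100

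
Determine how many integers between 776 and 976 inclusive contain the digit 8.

119

The integers in [776, 976] that contain the digit 8: 778, 780, 781, 782, 783, 784, …, 958, 968.
119 qualify.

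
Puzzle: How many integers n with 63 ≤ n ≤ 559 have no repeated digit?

The integers in [63, 559] that have no repeated digit: 63, 64, 65, 67, 68, 69, …, 548, 549.
361 qualify.

361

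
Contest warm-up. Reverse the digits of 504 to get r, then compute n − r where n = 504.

99

Reverse of 504 is 405.
504 − 405 = 99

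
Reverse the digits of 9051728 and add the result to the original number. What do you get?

Reverse of 9051728 is 8271509.
9051728 + 8271509 = 17323237

17323237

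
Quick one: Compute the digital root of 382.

3+8+2 = 13
1+3 = 4

4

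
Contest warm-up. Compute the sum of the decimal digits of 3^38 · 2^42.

3^38 · 2^42 = 5941108683930548474595042656256
Sum of its 31 digits: 144.

144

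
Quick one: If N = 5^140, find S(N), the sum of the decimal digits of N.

403

5^140 = 71746481373430634031294954664443705921549411424077607513961896135157303433516062796115875244140625
Sum of its 98 digits: 403.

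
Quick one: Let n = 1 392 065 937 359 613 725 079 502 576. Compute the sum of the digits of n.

1+3+9+2+0+6+5+9+3+7+3+5+9+6+1+3+7+2+5+0+7+9+5+0+2+5+7+6 = 127

127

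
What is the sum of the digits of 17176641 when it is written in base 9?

17176641 in base 9 is 35278826.
Digit sum: 3+5+2+7+8+8+2+6 = 41.

41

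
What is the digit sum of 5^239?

5^239 = 113195988485333904593863991136097397258531639976739227369782686124193766482410563934244143149511976243174405491210972870698534160915915691703048651106655597686767578125
Sum of its 168 digits: 794.

794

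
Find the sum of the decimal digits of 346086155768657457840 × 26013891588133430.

346086155768657457840 × 26013891588133430 = 9003047736319714192321652614519591200
Sum of its 37 digits: 138.

138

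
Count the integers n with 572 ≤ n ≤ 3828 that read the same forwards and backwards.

71

The integers in [572, 3828] that read the same forwards and backwards: 575, 585, 595, 606, 616, 626, …, 3663, 3773.
71 qualify.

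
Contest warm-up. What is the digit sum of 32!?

108

32! = 263130836933693530167218012160000000
Sum of its 36 digits: 108.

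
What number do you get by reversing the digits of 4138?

Reversing 4138 gives 8314.

8314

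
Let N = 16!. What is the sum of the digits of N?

16! = 20922789888000
Sum of its 14 digits: 63.

63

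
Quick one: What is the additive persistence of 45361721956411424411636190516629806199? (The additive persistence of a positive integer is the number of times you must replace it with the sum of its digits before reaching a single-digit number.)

3

45361721956411424411636190516629806199 → 158 → 14 → 5 (3 steps)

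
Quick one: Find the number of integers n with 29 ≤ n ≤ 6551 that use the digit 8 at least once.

The integers in [29, 6551] that use the digit 8 at least once: 38, 48, 58, 68, 78, 80, …, 6538, 6548.
1723 qualify.

1723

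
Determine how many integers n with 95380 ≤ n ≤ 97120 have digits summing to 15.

The integers in [95380, 97120] that have digits summing to 15: 96000.
1 qualifies.

1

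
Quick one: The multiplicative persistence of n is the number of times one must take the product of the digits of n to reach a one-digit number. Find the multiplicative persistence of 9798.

3

9798 → 4536 → 360 → 0 (3 steps)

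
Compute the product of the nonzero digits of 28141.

64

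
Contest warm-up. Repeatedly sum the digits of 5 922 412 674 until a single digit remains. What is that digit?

5+9+2+2+4+1+2+6+7+4 = 42
4+2 = 6
(Equivalently, 5 922 412 674 mod 9 = 6.)

6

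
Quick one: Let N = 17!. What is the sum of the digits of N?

63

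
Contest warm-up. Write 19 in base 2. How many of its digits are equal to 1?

19 in base 2 is 10011.
The digit 1 appears 3 times.

3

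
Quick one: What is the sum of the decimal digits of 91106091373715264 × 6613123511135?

91106091373715264 × 6613123511135 = 602495834871130022113423464640
Sum of its 30 digits: 103.

103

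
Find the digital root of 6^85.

The digital root of n equals n mod 9 (or 9 when 9 | n), so we need 6^85 mod 9.
6^85 ≡ 0 (mod 9), so the digital root is 9.

9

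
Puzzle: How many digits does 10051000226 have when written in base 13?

10051000226 in base 13 is C42435C17, which has 9 digits.

9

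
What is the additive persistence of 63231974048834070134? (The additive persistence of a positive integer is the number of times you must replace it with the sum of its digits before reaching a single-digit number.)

63231974048834070134 → 77 → 14 → 5 (3 steps)

3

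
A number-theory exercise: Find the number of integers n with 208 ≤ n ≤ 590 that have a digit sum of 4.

5

The integers in [208, 590] that have a digit sum of 4: 211, 220, 301, 310, 400.
5 qualify.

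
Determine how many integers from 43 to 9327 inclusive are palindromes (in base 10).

179

The integers in [43, 9327] that are palindromes (in base 10): 44, 55, 66, 77, 88, 99, …, 9119, 9229.
179 qualify.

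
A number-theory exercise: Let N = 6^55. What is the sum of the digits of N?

162

6^55 = 6285195213566005335561053533150026217291776
Sum of its 43 digits: 162.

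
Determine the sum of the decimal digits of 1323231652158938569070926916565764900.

1+3+2+3+2+3+1+6+5+2+1+5+8+9+3+8+5+6+9+0+7+0+9+2+6+9+1+6+5+6+5+7+6+4+9+0+0 = 164

164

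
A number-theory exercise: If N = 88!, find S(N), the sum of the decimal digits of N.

88! = 185482642257398439114796845645546284380220968949399346684421580986889562184028199319100141244804501828416633516851200000000000000000000
Sum of its 135 digits: 531.

531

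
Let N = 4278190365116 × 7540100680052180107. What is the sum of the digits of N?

143

4278190365116 × 7540100680052180107 = 32257986081403836309898121947412
Sum of its 32 digits: 143.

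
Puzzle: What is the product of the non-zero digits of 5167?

210

5×1×6×7 = 210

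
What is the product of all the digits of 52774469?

423360

5×2×7×7×4×4×6×9 = 423360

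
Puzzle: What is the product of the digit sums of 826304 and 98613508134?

S(826304) = 8+2+6+3+0+4 = 23.
S(98613508134) = 9+8+6+1+3+5+0+8+1+3+4 = 48.
23 · 48 = 1104.

1104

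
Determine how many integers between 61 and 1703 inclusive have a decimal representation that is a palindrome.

101

The integers in [61, 1703] that have a decimal representation that is a palindrome: 66, 77, 88, 99, 101, 111, …, 1551, 1661.
101 qualify.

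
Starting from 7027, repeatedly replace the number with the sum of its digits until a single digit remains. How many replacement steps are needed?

7027 → 16 → 7 (2 steps)

2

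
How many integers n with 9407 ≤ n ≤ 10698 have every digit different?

The integers in [9407, 10698] that have every digit different: 9407, 9408, 9410, 9412, 9413, 9415, …, 10697, 10698.
485 qualify.

485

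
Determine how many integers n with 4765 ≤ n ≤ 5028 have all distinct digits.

The integers in [4765, 5028] that have all distinct digits: 4765, 4768, 4769, 4780, 4781, 4782, …, 5027, 5028.
142 qualify.

142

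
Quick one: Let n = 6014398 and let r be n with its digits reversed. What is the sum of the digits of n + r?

35

Reversal of 6014398 is 8934106; 6014398 + 8934106 = 14948504.
Digit sum of 14948504: 1+4+9+4+8+5+0+4 = 35.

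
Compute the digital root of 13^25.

4

The digital root of n equals n mod 9 (or 9 when 9 | n), so we need 13^25 mod 9.
13^25 ≡ 4 (mod 9), so the digital root is 4.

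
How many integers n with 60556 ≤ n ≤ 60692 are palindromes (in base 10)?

1

The integers in [60556, 60692] that are palindromes (in base 10): 60606.
1 qualifies.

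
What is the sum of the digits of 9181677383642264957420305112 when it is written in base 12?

145

9181677383642264957420305112 in base 12 is 975B75758675A1417815045908.
Digit sum: 9+7+5+11+7+5+7+5+8+6+7+5+10+1+4+1+7+8+1+5+0+4+5+9+0+8 = 145.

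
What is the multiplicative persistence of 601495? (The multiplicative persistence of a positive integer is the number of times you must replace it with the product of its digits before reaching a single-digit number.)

601495 → 0 (1 step)

1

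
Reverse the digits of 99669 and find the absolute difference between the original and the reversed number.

2970

Reverse of 99669 is 96699.
|99669 − 96699| = 2970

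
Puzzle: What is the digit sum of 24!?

24! = 620448401733239439360000
Sum of its 24 digits: 81.

81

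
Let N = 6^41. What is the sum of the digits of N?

6^41 = 80204967233062404407033075859456
Sum of its 32 digits: 126.

126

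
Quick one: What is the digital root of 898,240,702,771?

1

8+9+8+2+4+0+7+0+2+7+7+1 = 55
5+5 = 10
1+0 = 1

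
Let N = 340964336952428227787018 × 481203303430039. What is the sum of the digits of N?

340964336952428227787018 × 481203303430039 = 164073165293341379580234724769755433702
Sum of its 39 digits: 167.

167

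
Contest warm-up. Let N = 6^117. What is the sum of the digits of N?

432

6^117 = 11058501848889398044247231674620986485321431295577581053898440737775600150566980478866292736
Sum of its 92 digits: 432.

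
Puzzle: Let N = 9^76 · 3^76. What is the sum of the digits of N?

9^76 · 3^76 = 6076396096647706909168138770838836135530328017648434830996201971201776350890241322455818405320466786549738961
Sum of its 109 digits: 495.

495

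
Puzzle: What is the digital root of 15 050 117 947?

1+5+0+5+0+1+1+7+9+4+7 = 40
4+0 = 4

4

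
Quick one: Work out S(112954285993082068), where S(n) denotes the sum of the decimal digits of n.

1+1+2+9+5+4+2+8+5+9+9+3+0+8+2+0+6+8 = 82

82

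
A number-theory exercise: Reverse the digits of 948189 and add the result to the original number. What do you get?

1930038

Reverse of 948189 is 981849.
948189 + 981849 = 1930038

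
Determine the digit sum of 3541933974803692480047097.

115

3+5+4+1+9+3+3+9+7+4+8+0+3+6+9+2+4+8+0+0+4+7+0+9+7 = 115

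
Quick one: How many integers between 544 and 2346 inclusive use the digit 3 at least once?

456

The integers in [544, 2346] that use the digit 3 at least once: 553, 563, 573, 583, 593, 603, …, 2345, 2346.
456 qualify.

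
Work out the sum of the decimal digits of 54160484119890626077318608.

5+4+1+6+0+4+8+4+1+1+9+8+9+0+6+2+6+0+7+7+3+1+8+6+0+8 = 114

114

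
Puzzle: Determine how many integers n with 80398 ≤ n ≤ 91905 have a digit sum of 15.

The integers in [80398, 91905] that have a digit sum of 15: 80403, 80412, 80421, 80430, 80502, 80511, …, 91410, 91500.
143 qualify.

143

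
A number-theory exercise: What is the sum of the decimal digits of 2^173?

230

2^173 = 11972621413014756705924586149611790497021399392059392
Sum of its 53 digits: 230.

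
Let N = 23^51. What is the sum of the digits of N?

23^51 = 2806206568815996453517295598842263495093850076703159313599472092894727
Sum of its 70 digits: 341.

341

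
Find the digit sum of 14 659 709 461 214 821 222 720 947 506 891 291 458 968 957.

1+4+6+5+9+7+0+9+4+6+1+2+1+4+8+2+1+2+2+2+7+2+0+9+4+7+5+0+6+8+9+1+2+9+1+4+5+8+9+6+8+9+5+7 = 207

207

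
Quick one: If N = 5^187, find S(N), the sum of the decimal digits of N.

599

5^187 = 50978941156238472864924172728566777778915345766163801154364347308357212848417861150178875991045845950111470301635563373565673828125
Sum of its 131 digits: 599.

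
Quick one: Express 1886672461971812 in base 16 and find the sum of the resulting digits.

92

1886672461971812 in base 16 is 6B3EB29E74164.
Digit sum: 6+11+3+14+11+2+9+14+7+4+1+6+4 = 92.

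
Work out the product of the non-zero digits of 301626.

216

3×1×6×2×6 = 216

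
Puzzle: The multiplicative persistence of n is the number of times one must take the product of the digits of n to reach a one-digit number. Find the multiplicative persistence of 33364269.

33364269 → 69984 → 15552 → 250 → 0 (4 steps)

4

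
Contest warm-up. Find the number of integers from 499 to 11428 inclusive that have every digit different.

5232

The integers in [499, 11428] that have every digit different: 501, 502, 503, 504, 506, 507, …, 10986, 10987.
5232 qualify.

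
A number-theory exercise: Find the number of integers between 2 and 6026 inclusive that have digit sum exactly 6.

84

The integers in [2, 6026] that have digit sum exactly 6: 6, 15, 24, 33, 42, 51, …, 5100, 6000.
84 qualify.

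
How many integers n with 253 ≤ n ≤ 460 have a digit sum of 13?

20

The integers in [253, 460] that have a digit sum of 13: 256, 265, 274, 283, 292, 319, …, 445, 454.
20 qualify.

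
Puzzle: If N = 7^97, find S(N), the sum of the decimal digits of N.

376

7^97 = 9429960669459935834824045974053110235735286294182581343830598633795018832760723207
Sum of its 82 digits: 376.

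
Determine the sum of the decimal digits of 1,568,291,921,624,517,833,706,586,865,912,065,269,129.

186

1+5+6+8+2+9+1+9+2+1+6+2+4+5+1+7+8+3+3+7+0+6+5+8+6+8+6+5+9+1+2+0+6+5+2+6+9+1+2+9 = 186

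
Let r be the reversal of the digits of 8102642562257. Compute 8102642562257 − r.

579990100239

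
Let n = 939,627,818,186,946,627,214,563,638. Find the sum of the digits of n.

140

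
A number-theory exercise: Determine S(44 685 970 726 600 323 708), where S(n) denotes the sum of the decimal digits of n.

4+4+6+8+5+9+7+0+7+2+6+6+0+0+3+2+3+7+0+8 = 87

87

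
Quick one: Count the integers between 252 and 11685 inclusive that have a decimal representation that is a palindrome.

The integers in [252, 11685] that have a decimal representation that is a palindrome: 252, 262, 272, 282, 292, 303, …, 11511, 11611.
182 qualify.

182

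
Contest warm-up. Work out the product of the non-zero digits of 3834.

288

3×8×3×4 = 288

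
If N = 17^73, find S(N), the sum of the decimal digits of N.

17^73 = 664922854477460304521274345132525020049169433616579424626190476175164425470051684475963537
Sum of its 90 digits: 377.

377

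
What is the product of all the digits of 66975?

6×6×9×7×5 = 11340

11340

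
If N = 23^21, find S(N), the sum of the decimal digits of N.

23^21 = 39471584120695485887249589623
Sum of its 29 digits: 152.

152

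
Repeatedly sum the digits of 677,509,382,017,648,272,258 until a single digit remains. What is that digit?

9

6+7+7+5+0+9+3+8+2+0+1+7+6+4+8+2+7+2+2+5+8 = 99
9+9 = 18
1+8 = 9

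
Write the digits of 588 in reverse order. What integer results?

Reversing 588 gives 885.

885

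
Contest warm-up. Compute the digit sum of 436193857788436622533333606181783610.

159

4+3+6+1+9+3+8+5+7+7+8+8+4+3+6+6+2+2+5+3+3+3+3+3+6+0+6+1+8+1+7+8+3+6+1+0 = 159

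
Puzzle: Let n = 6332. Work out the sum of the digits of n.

6+3+3+2 = 14

14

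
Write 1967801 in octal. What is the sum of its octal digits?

24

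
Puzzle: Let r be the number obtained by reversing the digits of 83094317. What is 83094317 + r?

154443355

Reverse of 83094317 is 71349038.
83094317 + 71349038 = 154443355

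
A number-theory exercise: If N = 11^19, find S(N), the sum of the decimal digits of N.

83

11^19 = 61159090448414546291
Sum of its 20 digits: 83.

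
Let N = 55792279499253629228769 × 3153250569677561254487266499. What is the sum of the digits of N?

213

55792279499253629228769 × 3153250569677561254487266499 = 175927037114631228329149370206687565543672340709731
Sum of its 51 digits: 213.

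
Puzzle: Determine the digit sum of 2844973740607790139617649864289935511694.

2+8+4+4+9+7+3+7+4+0+6+0+7+7+9+0+1+3+9+6+1+7+6+4+9+8+6+4+2+8+9+9+3+5+5+1+1+6+9+4 = 203

203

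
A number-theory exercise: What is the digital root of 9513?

9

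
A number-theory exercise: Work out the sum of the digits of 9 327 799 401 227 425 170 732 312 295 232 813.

9+3+2+7+7+9+9+4+0+1+2+2+7+4+2+5+1+7+0+7+3+2+3+1+2+2+9+5+2+3+2+8+1+3 = 134

134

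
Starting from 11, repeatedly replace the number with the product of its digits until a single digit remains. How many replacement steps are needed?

11 → 1 (1 step)

1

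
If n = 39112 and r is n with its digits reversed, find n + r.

60305

Reverse of 39112 is 21193.
39112 + 21193 = 60305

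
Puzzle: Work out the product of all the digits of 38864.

3×8×8×6×4 = 4608

4608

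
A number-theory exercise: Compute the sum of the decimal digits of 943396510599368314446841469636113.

154

9+4+3+3+9+6+5+1+0+5+9+9+3+6+8+3+1+4+4+4+6+8+4+1+4+6+9+6+3+6+1+1+3 = 154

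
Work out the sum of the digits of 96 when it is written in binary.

2

96 in base 2 is 1100000.
Digit sum: 1+1+0+0+0+0+0 = 2.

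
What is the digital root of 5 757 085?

1

5+7+5+7+0+8+5 = 37
3+7 = 10
1+0 = 1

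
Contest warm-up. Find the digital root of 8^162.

The digital root of n equals n mod 9 (or 9 when 9 | n), so we need 8^162 mod 9.
8^162 ≡ 1 (mod 9), so the digital root is 1.

1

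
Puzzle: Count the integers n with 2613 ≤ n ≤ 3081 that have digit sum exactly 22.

26

The integers in [2613, 3081] that have digit sum exactly 22: 2659, 2668, 2677, 2686, 2695, 2749, …, 2983, 2992.
26 qualify.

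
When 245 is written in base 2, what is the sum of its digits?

6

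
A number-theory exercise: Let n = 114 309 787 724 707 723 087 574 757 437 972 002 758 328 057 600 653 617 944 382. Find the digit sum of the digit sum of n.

11

First digit sum: 272.
2+7+2 = 11.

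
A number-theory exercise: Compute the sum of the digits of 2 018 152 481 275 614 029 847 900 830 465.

2+0+1+8+1+5+2+4+8+1+2+7+5+6+1+4+0+2+9+8+4+7+9+0+0+8+3+0+4+6+5 = 122

122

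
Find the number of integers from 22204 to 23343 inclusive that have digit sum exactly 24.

39

The integers in [22204, 23343] that have digit sum exactly 24: 22299, 22389, 22398, 22479, 22488, 22497, …, 23289, 23298.
39 qualify.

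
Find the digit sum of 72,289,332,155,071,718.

71

7+2+2+8+9+3+3+2+1+5+5+0+7+1+7+1+8 = 71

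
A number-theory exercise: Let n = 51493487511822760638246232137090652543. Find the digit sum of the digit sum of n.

First digit sum: 154.
1+5+4 = 10.

10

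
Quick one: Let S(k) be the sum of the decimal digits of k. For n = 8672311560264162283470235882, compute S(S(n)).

First digit sum: 112.
1+1+2 = 4.

4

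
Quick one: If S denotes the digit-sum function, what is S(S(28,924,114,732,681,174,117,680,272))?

First digit sum: 104.
1+0+4 = 5.

5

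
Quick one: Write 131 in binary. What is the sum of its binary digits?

131 in base 2 is 10000011.
Digit sum: 1+0+0+0+0+0+1+1 = 3.

3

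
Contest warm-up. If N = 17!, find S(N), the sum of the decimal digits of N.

63

17! = 355687428096000
Sum of its 15 digits: 63.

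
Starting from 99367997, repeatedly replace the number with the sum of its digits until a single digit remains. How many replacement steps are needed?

99367997 → 59 → 14 → 5 (3 steps)

3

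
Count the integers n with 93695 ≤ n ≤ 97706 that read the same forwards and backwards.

40

The integers in [93695, 97706] that read the same forwards and backwards: 93739, 93839, 93939, 94049, 94149, 94249, …, 97579, 97679.
40 qualify.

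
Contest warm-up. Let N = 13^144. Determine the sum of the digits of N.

13^144 = 25576595330541451188765832638549849298314373520153608786670906139957572402372141367568937940553448343243684988004734396737936160930207489715389784190815069636161
Sum of its 161 digits: 757.

757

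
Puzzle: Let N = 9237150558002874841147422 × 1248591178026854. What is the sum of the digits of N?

189

9237150558002874841147422 × 1248591178026854 = 11533424696828221266379431707627288870388
Sum of its 41 digits: 189.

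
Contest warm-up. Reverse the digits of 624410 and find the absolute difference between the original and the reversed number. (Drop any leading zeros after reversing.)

609984

Reverse of 624410 is 14426.
|624410 − 14426| = 609984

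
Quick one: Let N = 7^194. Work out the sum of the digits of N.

742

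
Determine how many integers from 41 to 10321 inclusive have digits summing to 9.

The integers in [41, 10321] that have digits summing to 9: 45, 54, 63, 72, 81, 90, …, 10305, 10314.
242 qualify.

242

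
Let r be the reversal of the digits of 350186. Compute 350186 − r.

Reverse of 350186 is 681053.
350186 − 681053 = -330867

-330867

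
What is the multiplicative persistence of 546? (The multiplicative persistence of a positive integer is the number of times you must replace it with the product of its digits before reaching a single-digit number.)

546 → 120 → 0 (2 steps)

2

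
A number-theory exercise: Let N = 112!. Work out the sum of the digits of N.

765

112! = 197450685722107402353682037275992488341277868034975337796656295094902858969771811440894224355027779366597957338237853638272334919686385621811850780464277094400000000000000000000000000
Sum of its 183 digits: 765.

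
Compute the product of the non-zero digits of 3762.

3×7×6×2 = 252

252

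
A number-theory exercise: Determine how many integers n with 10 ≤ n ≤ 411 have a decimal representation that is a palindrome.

40

The integers in [10, 411] that have a decimal representation that is a palindrome: 11, 22, 33, 44, 55, 66, …, 393, 404.
40 qualify.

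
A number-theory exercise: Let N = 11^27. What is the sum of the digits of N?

125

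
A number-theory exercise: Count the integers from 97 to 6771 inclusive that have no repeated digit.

3548

The integers in [97, 6771] that have no repeated digit: 97, 98, 102, 103, 104, 105, …, 6758, 6759.
3548 qualify.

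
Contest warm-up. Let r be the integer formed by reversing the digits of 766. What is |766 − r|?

Reverse of 766 is 667.
|766 − 667| = 99

99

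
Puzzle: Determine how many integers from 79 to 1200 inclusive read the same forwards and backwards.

94

The integers in [79, 1200] that read the same forwards and backwards: 88, 99, 101, 111, 121, 131, …, 1001, 1111.
94 qualify.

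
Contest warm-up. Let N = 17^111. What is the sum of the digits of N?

17^111 = 38004084319542288500015178816775869169621760833522504808496577842843836736782490374240598346739949911018604604215472684951499401238171633
Sum of its 137 digits: 620.

620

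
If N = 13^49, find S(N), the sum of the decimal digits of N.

247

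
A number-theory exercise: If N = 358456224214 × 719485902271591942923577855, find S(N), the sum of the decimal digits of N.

358456224214 × 719485902271591942923577855 = 257904199903477853415329914258965180970
Sum of its 39 digits: 190.

190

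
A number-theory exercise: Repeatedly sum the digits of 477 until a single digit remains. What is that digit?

4+7+7 = 18
1+8 = 9

9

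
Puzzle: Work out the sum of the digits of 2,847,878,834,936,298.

96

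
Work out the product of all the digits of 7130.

0

7×1×3×0 = 0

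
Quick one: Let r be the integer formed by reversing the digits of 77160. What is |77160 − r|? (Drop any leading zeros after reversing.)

70983

Reverse of 77160 is 6177.
|77160 − 6177| = 70983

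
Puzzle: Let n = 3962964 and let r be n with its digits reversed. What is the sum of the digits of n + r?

Reversal of 3962964 is 4692693; 3962964 + 4692693 = 8655657.
Digit sum of 8655657: 8+6+5+5+6+5+7 = 42.

42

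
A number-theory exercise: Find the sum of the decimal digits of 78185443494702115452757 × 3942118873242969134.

155

78185443494702115452757 × 3942118873242969134 = 308216312413336934336652016162385386202438
Sum of its 42 digits: 155.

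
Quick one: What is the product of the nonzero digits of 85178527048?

8×5×1×7×8×5×2×7×4×8 = 5017600

5017600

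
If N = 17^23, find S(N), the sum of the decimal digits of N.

17^23 = 19967568900859523802559065713
Sum of its 29 digits: 143.

143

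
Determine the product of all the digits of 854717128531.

8×5×4×7×1×7×1×2×8×5×3×1 = 1881600

1881600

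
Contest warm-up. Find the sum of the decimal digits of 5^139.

5^139 = 14349296274686126806258990932888741184309882284815521502792379227031460686703212559223175048828125
Sum of its 98 digits: 437.

437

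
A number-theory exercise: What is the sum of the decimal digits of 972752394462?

60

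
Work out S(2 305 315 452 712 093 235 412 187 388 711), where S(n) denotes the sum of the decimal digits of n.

2+3+0+5+3+1+5+4+5+2+7+1+2+0+9+3+2+3+5+4+1+2+1+8+7+3+8+8+7+1+1 = 113

113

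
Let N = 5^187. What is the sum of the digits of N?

599

5^187 = 50978941156238472864924172728566777778915345766163801154364347308357212848417861150178875991045845950111470301635563373565673828125
Sum of its 131 digits: 599.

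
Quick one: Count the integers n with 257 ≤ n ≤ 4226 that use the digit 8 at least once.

The integers in [257, 4226] that use the digit 8 at least once: 258, 268, 278, 280, 281, 282, …, 4208, 4218.
1081 qualify.

1081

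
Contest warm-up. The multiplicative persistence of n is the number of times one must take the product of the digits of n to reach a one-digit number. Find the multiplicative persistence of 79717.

79717 → 3087 → 0 (2 steps)

2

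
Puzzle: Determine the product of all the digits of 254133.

2×5×4×1×3×3 = 360

360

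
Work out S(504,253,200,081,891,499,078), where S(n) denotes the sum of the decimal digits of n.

5+0+4+2+5+3+2+0+0+0+8+1+8+9+1+4+9+9+0+7+8 = 85

85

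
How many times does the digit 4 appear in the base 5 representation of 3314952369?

3314952369 in base 5 is 23242111433434.
The digit 4 appears 4 times.

4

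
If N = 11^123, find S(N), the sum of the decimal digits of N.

575

11^123 = 123395770596531812493410927243772008839270551392636157245043399555033873695498944033685744880228647820885994029380743132631072531
Sum of its 129 digits: 575.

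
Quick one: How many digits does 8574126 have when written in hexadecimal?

8574126 in base 16 is 82D4AE, which has 6 digits.

6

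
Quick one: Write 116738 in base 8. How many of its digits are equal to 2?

1

116738 in base 8 is 344002.
The digit 2 appears 1 time.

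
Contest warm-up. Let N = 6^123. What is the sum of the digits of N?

6^123 = 515945462261783755152398841011116745459156698526467621650685651061658400624853041221985753890816
Sum of its 96 digits: 423.

423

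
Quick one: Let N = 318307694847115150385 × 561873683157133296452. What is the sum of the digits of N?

318307694847115150385 × 561873683157133296452 = 178848716881005448849283315697426766934020
Sum of its 42 digits: 202.

202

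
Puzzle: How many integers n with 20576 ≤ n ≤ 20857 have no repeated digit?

The integers in [20576, 20857] that have no repeated digit: 20576, 20578, 20579, 20581, 20583, 20584, …, 20856, 20857.
122 qualify.

122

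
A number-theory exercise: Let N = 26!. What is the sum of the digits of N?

81

26! = 403291461126605635584000000
Sum of its 27 digits: 81.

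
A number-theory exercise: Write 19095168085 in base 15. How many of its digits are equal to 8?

1

19095168085 in base 15 is 76B5D78AA.
The digit 8 appears 1 time.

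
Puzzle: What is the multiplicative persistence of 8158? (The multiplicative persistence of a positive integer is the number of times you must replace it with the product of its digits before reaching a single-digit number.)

2

8158 → 320 → 0 (2 steps)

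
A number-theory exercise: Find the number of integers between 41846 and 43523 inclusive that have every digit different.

542

The integers in [41846, 43523] that have every digit different: 41850, 41852, 41853, 41856, 41857, 41859, …, 43520, 43521.
542 qualify.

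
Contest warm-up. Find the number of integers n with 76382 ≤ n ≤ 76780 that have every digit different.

94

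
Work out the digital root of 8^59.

8

The digital root of n equals n mod 9 (or 9 when 9 | n), so we need 8^59 mod 9.
8^59 ≡ 8 (mod 9), so the digital root is 8.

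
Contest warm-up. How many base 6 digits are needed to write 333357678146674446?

333357678146674446 in base 6 is 23110212335104020141410, which has 23 digits.

23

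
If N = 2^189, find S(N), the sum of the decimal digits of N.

242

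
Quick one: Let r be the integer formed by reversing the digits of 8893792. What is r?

2973988

Reversing 8893792 gives 2973988.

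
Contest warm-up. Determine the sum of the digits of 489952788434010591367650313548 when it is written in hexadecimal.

489952788434010591367650313548 in base 16 is 62F1F7299C6354A73DE83854C.
Digit sum: 6+2+15+1+15+7+2+9+9+12+6+3+5+4+10+7+3+13+14+8+3+8+5+4+12 = 183.

183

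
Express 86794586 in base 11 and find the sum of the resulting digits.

46

86794586 in base 11 is 44AA206A.
Digit sum: 4+4+10+10+2+0+6+10 = 46.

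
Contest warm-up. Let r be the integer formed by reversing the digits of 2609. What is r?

9062

Reversing 2609 gives 9062.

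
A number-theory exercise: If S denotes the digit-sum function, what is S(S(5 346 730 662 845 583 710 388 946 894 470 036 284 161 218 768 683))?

First digit sum: 233.
2+3+3 = 8.

8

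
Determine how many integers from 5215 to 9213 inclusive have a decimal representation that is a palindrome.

40

The integers in [5215, 9213] that have a decimal representation that is a palindrome: 5225, 5335, 5445, 5555, 5665, 5775, …, 9009, 9119.
40 qualify.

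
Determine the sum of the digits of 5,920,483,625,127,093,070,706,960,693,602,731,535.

5+9+2+0+4+8+3+6+2+5+1+2+7+0+9+3+0+7+0+7+0+6+9+6+0+6+9+3+6+0+2+7+3+1+5+3+5 = 151

151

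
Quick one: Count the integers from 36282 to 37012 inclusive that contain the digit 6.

719

The integers in [36282, 37012] that contain the digit 6: 36282, 36283, 36284, 36285, 36286, 36287, …, 36999, 37006.
719 qualify.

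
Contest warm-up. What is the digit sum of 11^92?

445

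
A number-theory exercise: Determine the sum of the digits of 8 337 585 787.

8+3+3+7+5+8+5+7+8+7 = 61

61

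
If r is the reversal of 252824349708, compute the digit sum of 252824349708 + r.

63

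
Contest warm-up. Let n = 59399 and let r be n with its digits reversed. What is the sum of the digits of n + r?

34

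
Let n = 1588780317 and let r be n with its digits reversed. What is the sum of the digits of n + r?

Reversal of 1588780317 is 7130878851; 1588780317 + 7130878851 = 8719659168.
Digit sum of 8719659168: 8+7+1+9+6+5+9+1+6+8 = 60.

60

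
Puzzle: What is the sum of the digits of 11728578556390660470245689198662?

156

1+1+7+2+8+5+7+8+5+5+6+3+9+0+6+6+0+4+7+0+2+4+5+6+8+9+1+9+8+6+6+2 = 156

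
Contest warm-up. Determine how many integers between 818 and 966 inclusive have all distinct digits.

The integers in [818, 966] that have all distinct digits: 819, 820, 821, 823, 824, 825, …, 964, 965.
111 qualify.

111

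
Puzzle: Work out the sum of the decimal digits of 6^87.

6^87 = 50021738714629030177311081962496059484833406150976385567830453518336
Sum of its 68 digits: 288.

288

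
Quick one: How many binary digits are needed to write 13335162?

13335162 in base 2 is 110010110111101001111010, which has 24 digits.

24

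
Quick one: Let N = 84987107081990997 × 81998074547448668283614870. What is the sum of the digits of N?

84987107081990997 × 81998074547448668283614870 = 6968779142081100432652723422376951955325390
Sum of its 43 digits: 183.

183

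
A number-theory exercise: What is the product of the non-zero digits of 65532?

6×5×5×3×2 = 900

900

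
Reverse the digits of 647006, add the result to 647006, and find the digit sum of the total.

Reversal of 647006 is 600746; 647006 + 600746 = 1247752.
Digit sum of 1247752: 1+2+4+7+7+5+2 = 28.

28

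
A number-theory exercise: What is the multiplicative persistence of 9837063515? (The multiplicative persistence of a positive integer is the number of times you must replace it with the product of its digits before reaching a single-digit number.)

1

9837063515 → 0 (1 step)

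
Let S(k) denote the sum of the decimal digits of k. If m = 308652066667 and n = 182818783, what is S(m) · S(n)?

2530

S(308652066667) = 3+0+8+6+5+2+0+6+6+6+6+7 = 55.
S(182818783) = 1+8+2+8+1+8+7+8+3 = 46.
55 · 46 = 2530.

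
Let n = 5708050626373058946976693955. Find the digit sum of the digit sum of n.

8

First digit sum: 143.
1+4+3 = 8.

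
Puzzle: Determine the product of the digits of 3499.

972

3×4×9×9 = 972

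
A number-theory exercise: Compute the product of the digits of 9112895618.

9×1×1×2×8×9×5×6×1×8 = 311040

311040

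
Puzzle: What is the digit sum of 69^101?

882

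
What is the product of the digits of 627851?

6×2×7×8×5×1 = 3360

3360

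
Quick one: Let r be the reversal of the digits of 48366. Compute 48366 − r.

-18018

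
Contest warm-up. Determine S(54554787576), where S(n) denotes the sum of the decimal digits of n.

5+4+5+5+4+7+8+7+5+7+6 = 63

63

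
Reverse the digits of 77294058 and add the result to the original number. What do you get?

Reverse of 77294058 is 85049277.
77294058 + 85049277 = 162343335

162343335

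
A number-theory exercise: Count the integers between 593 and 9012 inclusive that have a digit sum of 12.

356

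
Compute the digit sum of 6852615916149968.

6+8+5+2+6+1+5+9+1+6+1+4+9+9+6+8 = 86

86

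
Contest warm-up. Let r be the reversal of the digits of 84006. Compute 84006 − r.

Reverse of 84006 is 60048.
84006 − 60048 = 23958

23958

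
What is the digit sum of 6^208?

6^208 = 716902475118262214817011779393196661223001384517326117611478588644678638278414107572257870390965072733283553862876694482148415089417201250632070732438043011055616
Sum of its 162 digits: 675.

675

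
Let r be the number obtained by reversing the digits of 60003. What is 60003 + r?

90009

Reverse of 60003 is 30006.
60003 + 30006 = 90009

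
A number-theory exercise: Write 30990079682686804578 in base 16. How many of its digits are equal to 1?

30990079682686804578 in base 16 is 1AE12E1476798E262.
The digit 1 appears 3 times.

3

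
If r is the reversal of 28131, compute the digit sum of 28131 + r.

Reversal of 28131 is 13182; 28131 + 13182 = 41313.
Digit sum of 41313: 4+1+3+1+3 = 12.

12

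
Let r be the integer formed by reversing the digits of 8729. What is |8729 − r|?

Reverse of 8729 is 9278.
|8729 − 9278| = 549

549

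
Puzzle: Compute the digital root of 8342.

8+3+4+2 = 17
1+7 = 8

8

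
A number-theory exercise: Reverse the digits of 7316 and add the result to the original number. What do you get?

13453

Reverse of 7316 is 6137.
7316 + 6137 = 13453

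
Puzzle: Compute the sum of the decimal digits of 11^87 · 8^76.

764

11^87 · 8^76 = 1721878963267256113127287121946462224399974003423687731946796682476008296317565381607785319527387345587677203725374871596946339303756591980511735911761393483776
Sum of its 160 digits: 764.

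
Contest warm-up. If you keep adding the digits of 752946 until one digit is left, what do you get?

7+5+2+9+4+6 = 33
3+3 = 6
(Equivalently, 752946 mod 9 = 6.)

6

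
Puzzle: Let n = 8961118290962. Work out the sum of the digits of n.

8+9+6+1+1+1+8+2+9+0+9+6+2 = 62

62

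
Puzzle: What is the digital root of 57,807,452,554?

7

5+7+8+0+7+4+5+2+5+5+4 = 52
5+2 = 7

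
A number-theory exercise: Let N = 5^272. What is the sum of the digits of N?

5^272 = 13177747429038154030435717564087523759637451727960634437597203781385180363712199490312969213061963236328960104287948095088188322367602457723469549220364493979928965927683748304843902587890625
Sum of its 191 digits: 889.

889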